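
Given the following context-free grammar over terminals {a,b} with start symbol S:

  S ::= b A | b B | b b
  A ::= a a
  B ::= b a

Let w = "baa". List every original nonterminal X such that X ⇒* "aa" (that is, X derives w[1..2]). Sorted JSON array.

Convert to CNF:
  S -> T1 A | T1 B | T1 T1
  A -> T0 T0
  B -> T1 T0
  T0 -> a
  T1 -> b

Fill CYK table bottom-up — only the sub-triangle for w[1..2]:
  T[1,1] 'a' = {T0}  orig:{}
  T[2,2] 'a' = {T0}  orig:{}
  T[1,2] 'aa' = {A}

Original NTs in T[1,2] deriving "aa": ["A"]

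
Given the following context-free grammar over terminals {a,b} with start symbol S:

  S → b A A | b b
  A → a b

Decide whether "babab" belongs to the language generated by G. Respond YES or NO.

CNF form of G:
  S -> T1 T1 | T1 X2
  A -> T0 T1
  T0 -> a
  T1 -> b
  X2 -> A A

Fill CYK table bottom-up:
  [0..0]={T1}  "b"  orig:{}
  [1..1]={T0}  "a"  orig:{}
  [2..2]={T1}  "b"  orig:{}
  [3..3]={T0}  "a"  orig:{}
  [4..4]={T1}  "b"  orig:{}
  [0..1]=∅  "ba"
  [1..2]={A}  "ab"
  [2..3]=∅  "ba"
  [3..4]={A}  "ab"
  [0..2]=∅  "bab"
  [1..3]=∅  "aba"
  [2..4]=∅  "bab"
  [0..3]=∅  "baba"
  [1..4]={X2}  "abab"  orig:{}
  [0..4]={S}  "babab"

S ∈ T[0,4] ⇒ YES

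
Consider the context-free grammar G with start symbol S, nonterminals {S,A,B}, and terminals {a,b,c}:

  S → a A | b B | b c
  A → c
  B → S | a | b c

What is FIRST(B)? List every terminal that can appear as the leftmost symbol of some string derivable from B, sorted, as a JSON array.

Compute FIRST by fixpoint:
[1]
  A via A→c: +{c}
  B via B→a: +{a}
  B via B→b c: +{b}
  S via S→a A: +{a}
  S via S→b B: +{b}
  FIRST(S)={a,b}  FIRST(A)={c}  FIRST(B)={a,b}
[2] (no change)
  FIRST(S)={a,b}  FIRST(A)={c}  FIRST(B)={a,b}

FIRST(B) = ["a", "b"]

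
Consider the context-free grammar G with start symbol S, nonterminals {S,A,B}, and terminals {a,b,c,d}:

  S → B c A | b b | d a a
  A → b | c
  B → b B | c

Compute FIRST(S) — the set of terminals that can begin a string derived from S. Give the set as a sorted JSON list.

FIRST sets, iterate to fixpoint:
pass 1:
  A via A→b: +{b}
  A via A→c: +{c}
  B via B→b B: +{b}
  B via B→c: +{c}
  S via S→B c A: +{b,c}
  S via S→d a a: +{d}
  FIRST(S)={b,c,d}  FIRST(A)={b,c}  FIRST(B)={b,c}
pass 2: done
  FIRST(S)={b,c,d}  FIRST(A)={b,c}  FIRST(B)={b,c}

FIRST(S) = ["b", "c", "d"]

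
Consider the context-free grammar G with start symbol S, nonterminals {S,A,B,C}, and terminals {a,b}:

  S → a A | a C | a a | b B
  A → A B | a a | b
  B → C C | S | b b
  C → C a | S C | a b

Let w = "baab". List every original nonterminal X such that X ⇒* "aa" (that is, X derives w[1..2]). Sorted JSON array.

CNF form of G:
  S -> T0 A | T0 C | T0 T0 | T1 B
  A -> A B | T0 T0 | b
  B -> C C | T0 A | T0 C | T0 T0 | T1 B | T1 T1
  C -> C T0 | S C | T0 T1
  T0 -> a
  T1 -> b

Fill CYK table bottom-up, restricted to cells inside w[1..2]:
  cell(1,1) a: {T0}  orig:{}
  cell(2,2) a: {T0}  orig:{}
  cell(1,2) aa: {A,B,S}

Original NTs in T[1,2] deriving "aa": ["A", "B", "S"]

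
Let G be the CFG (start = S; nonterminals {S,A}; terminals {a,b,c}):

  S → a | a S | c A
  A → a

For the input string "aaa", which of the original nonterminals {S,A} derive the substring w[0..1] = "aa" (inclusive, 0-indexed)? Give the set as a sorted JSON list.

Convert to CNF:
  S -> T0 S | T1 A | a
  A -> a
  T0 -> a
  T1 -> c

CYK fill, restricted to cells inside w[0..1]:
  T[0,0] 'a' = {A,S,T0}  orig:{A,S}
  T[1,1] 'a' = {A,S,T0}  orig:{A,S}
  T[0,1] 'aa' = {S}

Original NTs in T[0,1] deriving "aa": ["S"]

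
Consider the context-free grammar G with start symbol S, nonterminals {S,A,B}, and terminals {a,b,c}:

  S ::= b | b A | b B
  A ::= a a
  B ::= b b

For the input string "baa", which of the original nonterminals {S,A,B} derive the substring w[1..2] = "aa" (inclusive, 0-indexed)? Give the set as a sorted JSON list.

Convert to CNF:
  S -> T1 A | T1 B | b
  A -> T0 T0
  B -> T1 T1
  T0 -> a
  T1 -> b

Fill CYK table bottom-up, restricted to cells inside w[1..2]:
  T[1,1] 'a' = {T0}  orig:{}
  T[2,2] 'a' = {T0}  orig:{}
  T[1,2] 'aa' = {A}

Original NTs in T[1,2] deriving "aa": ["A"]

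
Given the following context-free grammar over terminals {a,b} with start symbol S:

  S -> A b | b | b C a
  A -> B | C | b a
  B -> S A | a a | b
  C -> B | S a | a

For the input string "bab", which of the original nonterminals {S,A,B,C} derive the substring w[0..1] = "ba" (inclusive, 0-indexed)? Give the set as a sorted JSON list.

Convert to CNF:
  S -> A T1 | T1 X2 | b
  A -> S A | S T0 | T0 T0 | T1 T0 | a | b
  B -> S A | T0 T0 | b
  C -> S A | S T0 | T0 T0 | a | b
  T0 -> a
  T1 -> b
  X2 -> C T0

CYK table (by increasing span), restricted to cells inside w[0..1]:
  T[0,0] 'b' = {A,B,C,S,T1}  orig:{A,B,C,S}
  T[1,1] 'a' = {A,C,T0}  orig:{A,C}
  T[0,1] 'ba' = {A,B,C,X2}  orig:{A,B,C}

Original NTs in T[0,1] deriving "ba": ["A", "B", "C"]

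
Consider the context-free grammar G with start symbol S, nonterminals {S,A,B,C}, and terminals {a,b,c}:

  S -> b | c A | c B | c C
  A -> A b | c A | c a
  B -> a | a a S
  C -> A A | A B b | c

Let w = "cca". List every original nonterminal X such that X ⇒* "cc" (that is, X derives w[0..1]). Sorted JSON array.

Convert to CNF:
  S -> T1 A | T1 B | T1 C | b
  A -> A T0 | T1 A | T1 T2
  B -> T2 X3 | a
  C -> A A | A X4 | c
  T0 -> b
  T1 -> c
  T2 -> a
  X3 -> T2 S
  X4 -> B T0

CYK fill — only the sub-triangle for w[0..1]:
  cell(0,0) c: {C,T1}  orig:{C}
  cell(1,1) c: {C,T1}  orig:{C}
  cell(0,1) cc: {S}

Original NTs in T[0,1] deriving "cc": ["S"]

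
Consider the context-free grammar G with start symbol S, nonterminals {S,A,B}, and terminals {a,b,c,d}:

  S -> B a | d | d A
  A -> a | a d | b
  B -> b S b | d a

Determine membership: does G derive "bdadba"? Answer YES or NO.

CNF form of G:
  S -> B T0 | T1 A | d
  A -> T0 T1 | a | b
  B -> T1 T0 | T2 X3
  T0 -> a
  T1 -> d
  T2 -> b
  X3 -> S T2

CYK table (by increasing span):
  cell(0,0) b: {A,T2}  orig:{A}
  cell(1,1) d: {S,T1}  orig:{S}
  cell(2,2) a: {A,T0}  orig:{A}
  cell(3,3) d: {S,T1}  orig:{S}
  cell(4,4) b: {A,T2}  orig:{A}
  cell(5,5) a: {A,T0}  orig:{A}
  cell(0,1) bd: ∅
  cell(1,2) da: {B,S}
  cell(2,3) ad: {A}
  cell(3,4) db: {S,X3}  orig:{S}
  cell(4,5) ba: ∅
  cell(0,2) bda: ∅
  cell(1,3) dad: {S}
  cell(2,4) adb: ∅
  cell(3,5) dba: ∅
  cell(0,3) bdad: ∅
  cell(1,4) dadb: {X3}  orig:{}
  cell(2,5) adba: ∅
  cell(0,4) bdadb: {B}
  cell(1,5) dadba: ∅
  cell(0,5) bdadba: {S}

S ∈ T[0,5] ⇒ YES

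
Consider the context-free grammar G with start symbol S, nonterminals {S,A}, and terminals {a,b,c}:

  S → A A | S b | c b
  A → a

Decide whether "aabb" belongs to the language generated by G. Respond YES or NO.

CNF form of G:
  S -> A A | S T0 | T1 T0
  A -> a
  T0 -> b
  T1 -> c

Fill CYK table bottom-up:
  T[0,0] 'a' = {A}
  T[1,1] 'a' = {A}
  T[2,2] 'b' = {T0}  orig:{}
  T[3,3] 'b' = {T0}  orig:{}
  T[0,1] 'aa' = {S}
  T[1,2] 'ab' = ∅
  T[2,3] 'bb' = ∅
  T[0,2] 'aab' = {S}
  T[1,3] 'abb' = ∅
  T[0,3] 'aabb' = {S}

S ∈ T[0,3] ⇒ YES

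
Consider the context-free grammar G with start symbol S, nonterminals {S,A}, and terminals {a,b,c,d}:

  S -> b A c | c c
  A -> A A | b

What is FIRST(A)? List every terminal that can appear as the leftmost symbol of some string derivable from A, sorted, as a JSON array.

Compute FIRST by fixpoint:
[1]
  A via A→b: +{b}
  S via S→b A c: +{b}
  S via S→c c: +{c}
  FIRST[S]={b,c}  FIRST[A]={b}
[2] (stable)
  FIRST[S]={b,c}  FIRST[A]={b}

FIRST(A) = ["b"]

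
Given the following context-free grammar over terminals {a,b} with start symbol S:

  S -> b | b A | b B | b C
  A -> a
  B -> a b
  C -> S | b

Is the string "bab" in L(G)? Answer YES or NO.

CNF form of G:
  S -> T1 A | T1 B | T1 C | b
  A -> a
  B -> T0 T1
  C -> T1 A | T1 B | T1 C | b
  T0 -> a
  T1 -> b

CYK fill:
  cell(0,0) b: {C,S,T1}  orig:{C,S}
  cell(1,1) a: {A,T0}  orig:{A}
  cell(2,2) b: {C,S,T1}  orig:{C,S}
  cell(0,1) ba: {C,S}
  cell(1,2) ab: {B}
  cell(0,2) bab: {C,S}

S ∈ T[0,2] ⇒ YES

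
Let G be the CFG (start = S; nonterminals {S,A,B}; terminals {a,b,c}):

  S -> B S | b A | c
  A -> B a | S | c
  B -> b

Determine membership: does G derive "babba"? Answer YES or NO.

CNF form of G:
  S -> B S | T1 A | c
  A -> B S | B T0 | T1 A | c
  B -> b
  T0 -> a
  T1 -> b

CYK fill:
  [0..0]={B,T1}  "b"  orig:{B}
  [1..1]={T0}  "a"  orig:{}
  [2..2]={B,T1}  "b"  orig:{B}
  [3..3]={B,T1}  "b"  orig:{B}
  [4..4]={T0}  "a"  orig:{}
  [0..1]={A}  "ba"
  [1..2]=∅  "ab"
  [2..3]=∅  "bb"
  [3..4]={A}  "ba"
  [0..2]=∅  "bab"
  [1..3]=∅  "abb"
  [2..4]={A,S}  "bba"
  [0..3]=∅  "babb"
  [1..4]=∅  "abba"
  [0..4]=∅  "babba"

S ∉ T[0,4] ⇒ NO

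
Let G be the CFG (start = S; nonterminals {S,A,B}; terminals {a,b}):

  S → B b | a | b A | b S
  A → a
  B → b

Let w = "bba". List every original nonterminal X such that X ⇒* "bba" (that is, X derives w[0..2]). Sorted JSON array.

CNF form of G:
  S -> B T0 | T0 A | T0 S | a
  A -> a
  B -> b
  T0 -> b

CYK table (by increasing span) (cells [i..j] with 0 ≤ i ≤ j ≤ 2 only):
  cell(0,0) b: {B,T0}  orig:{B}
  cell(1,1) b: {B,T0}  orig:{B}
  cell(2,2) a: {A,S}
  cell(0,1) bb: {S}
  cell(1,2) ba: {S}
  cell(0,2) bba: {S}

Original NTs in T[0,2] deriving "bba": ["S"]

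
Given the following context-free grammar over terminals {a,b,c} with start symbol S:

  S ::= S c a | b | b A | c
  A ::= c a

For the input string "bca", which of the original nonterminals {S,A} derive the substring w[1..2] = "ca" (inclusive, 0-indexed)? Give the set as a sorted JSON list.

Convert to CNF:
  S -> S X3 | T2 A | b | c
  A -> T0 T1
  T0 -> c
  T1 -> a
  T2 -> b
  X3 -> T0 T1

CYK fill (cells [i..j] with 1 ≤ i ≤ j ≤ 2 only):
  T[1,1] 'c' = {S,T0}  orig:{S}
  T[2,2] 'a' = {T1}  orig:{}
  T[1,2] 'ca' = {A,X3}  orig:{A}

Original NTs in T[1,2] deriving "ca": ["A"]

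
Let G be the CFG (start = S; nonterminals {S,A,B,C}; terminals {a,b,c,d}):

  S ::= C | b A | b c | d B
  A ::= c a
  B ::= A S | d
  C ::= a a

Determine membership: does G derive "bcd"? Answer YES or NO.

Convert to CNF:
  S -> T1 T1 | T2 A | T2 T0 | T3 B
  A -> T0 T1
  B -> A S | d
  C -> T1 T1
  T0 -> c
  T1 -> a
  T2 -> b
  T3 -> d

CYK fill:
  [0..0]={T2}  "b"  orig:{}
  [1..1]={T0}  "c"  orig:{}
  [2..2]={B,T3}  "d"  orig:{B}
  [0..1]={S}  "bc"
  [1..2]=∅  "cd"
  [0..2]=∅  "bcd"

S ∉ T[0,2] ⇒ NO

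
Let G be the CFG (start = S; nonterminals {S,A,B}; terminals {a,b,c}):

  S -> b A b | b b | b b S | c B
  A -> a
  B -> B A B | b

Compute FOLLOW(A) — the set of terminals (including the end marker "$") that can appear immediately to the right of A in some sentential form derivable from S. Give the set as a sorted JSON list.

FIRST sets, iterate to fixpoint:
round 1:
  A via A→a: +{a}
  B via B→b: +{b}
  S via S→b A b: +{b}
  S via S→c B: +{c}
  S: {b,c}  A: {a}  B: {b}
round 2: done
  S: {b,c}  A: {a}  B: {b}

FOLLOW sets:
seed FOLLOW(S) with $
pass 1:
  B→B A B: FOLLOW(B) ⊇ FIRST(A) = {a}; new: +{a}
  B→B A B: FOLLOW(A) ⊇ FIRST(B) = {b}; new: +{b}
  S→c B: FOLLOW(B) ⊇ FOLLOW(S) ⊇ {$}; new: +{$}
  FOLLOW(S)={$}  FOLLOW(A)={b}  FOLLOW(B)={$,a}
pass 2: (stable)
  FOLLOW(S)={$}  FOLLOW(A)={b}  FOLLOW(B)={$,a}

FOLLOW(A) = ["b"]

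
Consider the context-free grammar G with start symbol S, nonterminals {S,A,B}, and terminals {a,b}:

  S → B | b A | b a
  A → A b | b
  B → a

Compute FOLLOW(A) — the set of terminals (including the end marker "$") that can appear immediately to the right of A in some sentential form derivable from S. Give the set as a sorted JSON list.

FIRST sets, iterate to fixpoint:
round 1:
  A via A→b: +{b}
  B via B→a: +{a}
  S via S→B: +{a}
  S via S→b A: +{b}
  FIRST[S]={a,b}  FIRST[A]={b}  FIRST[B]={a}
round 2: — fixpoint
  FIRST[S]={a,b}  FIRST[A]={b}  FIRST[B]={a}

FOLLOW iteration:
initialize: $ ∈ FOLLOW(S)
[1]
  A→A b: FOLLOW(A) ⊇ FIRST(b) = {b}; new: +{b}
  S→B: FOLLOW(B) ⊇ FOLLOW(S) ⊇ {$}; new: +{$}
  S→b A: FOLLOW(A) ⊇ FOLLOW(S) ⊇ {$}; new: +{$}
  FOLLOW[S]={$}  FOLLOW[A]={$,b}  FOLLOW[B]={$}
[2] (stable)
  FOLLOW[S]={$}  FOLLOW[A]={$,b}  FOLLOW[B]={$}

FOLLOW(A) = ["$", "b"]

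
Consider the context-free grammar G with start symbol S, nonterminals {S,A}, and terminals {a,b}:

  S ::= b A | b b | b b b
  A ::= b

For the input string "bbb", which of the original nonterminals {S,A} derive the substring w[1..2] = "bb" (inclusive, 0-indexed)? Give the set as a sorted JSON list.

Convert to CNF:
  S -> T0 A | T0 T0 | T0 X1
  A -> b
  T0 -> b
  X1 -> T0 T0

Fill CYK table bottom-up — only the sub-triangle for w[1..2]:
  T[1,1] 'b' = {A,T0}  orig:{A}
  T[2,2] 'b' = {A,T0}  orig:{A}
  T[1,2] 'bb' = {S,X1}  orig:{S}

Original NTs in T[1,2] deriving "bb": ["S"]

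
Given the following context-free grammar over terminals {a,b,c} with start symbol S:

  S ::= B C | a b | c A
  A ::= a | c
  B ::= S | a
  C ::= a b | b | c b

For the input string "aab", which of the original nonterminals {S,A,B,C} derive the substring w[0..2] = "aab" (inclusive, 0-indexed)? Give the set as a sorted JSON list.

Convert to CNF:
  S -> B C | T0 T1 | T2 A
  A -> a | c
  B -> B C | T0 T1 | T2 A | a
  C -> T0 T1 | T2 T1 | b
  T0 -> a
  T1 -> b
  T2 -> c

CYK table (by increasing span) — only the sub-triangle for w[0..2]:
  [0..0]={A,B,T0}  "a"  orig:{A,B}
  [1..1]={A,B,T0}  "a"  orig:{A,B}
  [2..2]={C,T1}  "b"  orig:{C}
  [0..1]=∅  "aa"
  [1..2]={B,C,S}  "ab"
  [0..2]={B,S}  "aab"

Original NTs in T[0,2] deriving "aab": ["B", "S"]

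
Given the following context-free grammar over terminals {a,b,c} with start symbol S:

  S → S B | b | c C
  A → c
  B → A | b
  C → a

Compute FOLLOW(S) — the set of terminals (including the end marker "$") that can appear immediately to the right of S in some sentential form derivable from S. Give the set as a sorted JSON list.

FIRST iteration:
pass 1:
  A via A→c: +{c}
  B via B→A: +{c}
  B via B→b: +{b}
  C via C→a: +{a}
  S via S→b: +{b}
  S via S→c C: +{c}
  FIRST(S)={b,c}  FIRST(A)={c}  FIRST(B)={b,c}  FIRST(C)={a}
pass 2: (no change)
  FIRST(S)={b,c}  FIRST(A)={c}  FIRST(B)={b,c}  FIRST(C)={a}

Compute FOLLOW by fixpoint:
initialize: $ ∈ FOLLOW(S)
iter 1:
  S→S B: FOLLOW(S) ⊇ FIRST(B) = {b,c}; new: +{b,c}
  S→S B: FOLLOW(B) ⊇ FOLLOW(S) ⊇ {$,b,c}; new: +{$,b,c}
  S→c C: FOLLOW(C) ⊇ FOLLOW(S) ⊇ {$,b,c}; new: +{$,b,c}
  FOLLOW[S]={$,b,c}  FOLLOW[A]={}  FOLLOW[B]={$,b,c}  FOLLOW[C]={$,b,c}
iter 2:
  B→A: FOLLOW(A) ⊇ FOLLOW(B) ⊇ {$,b,c}; new: +{$,b,c}
  FOLLOW[S]={$,b,c}  FOLLOW[A]={$,b,c}  FOLLOW[B]={$,b,c}  FOLLOW[C]={$,b,c}
iter 3: — fixpoint
  FOLLOW[S]={$,b,c}  FOLLOW[A]={$,b,c}  FOLLOW[B]={$,b,c}  FOLLOW[C]={$,b,c}

FOLLOW(S) = ["$", "b", "c"]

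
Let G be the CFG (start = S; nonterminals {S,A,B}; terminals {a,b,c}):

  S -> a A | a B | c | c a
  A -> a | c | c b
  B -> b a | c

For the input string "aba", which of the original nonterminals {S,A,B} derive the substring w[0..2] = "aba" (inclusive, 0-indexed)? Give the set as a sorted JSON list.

Convert to CNF:
  S -> T0 T2 | T2 A | T2 B | c
  A -> T0 T1 | a | c
  B -> T1 T2 | c
  T0 -> c
  T1 -> b
  T2 -> a

Fill CYK table bottom-up — only the sub-triangle for w[0..2]:
  cell(0,0) a: {A,T2}  orig:{A}
  cell(1,1) b: {T1}  orig:{}
  cell(2,2) a: {A,T2}  orig:{A}
  cell(0,1) ab: ∅
  cell(1,2) ba: {B}
  cell(0,2) aba: {S}

Original NTs in T[0,2] deriving "aba": ["S"]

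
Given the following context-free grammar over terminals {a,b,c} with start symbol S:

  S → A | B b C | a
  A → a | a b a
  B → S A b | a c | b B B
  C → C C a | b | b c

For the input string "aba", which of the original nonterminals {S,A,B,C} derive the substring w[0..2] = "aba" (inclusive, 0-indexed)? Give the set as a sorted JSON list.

CNF form of G:
  S -> B X7 | T0 X8 | a
  A -> T0 X3 | a
  B -> S X4 | T0 T2 | T1 X5
  C -> C X6 | T1 T2 | b
  T0 -> a
  T1 -> b
  T2 -> c
  X3 -> T1 T0
  X4 -> A T1
  X5 -> B B
  X6 -> C T0
  X7 -> T1 C
  X8 -> T1 T0

Fill CYK table bottom-up — only the sub-triangle for w[0..2]:
  [0..0]={A,S,T0}  "a"  orig:{A,S}
  [1..1]={C,T1}  "b"  orig:{C}
  [2..2]={A,S,T0}  "a"  orig:{A,S}
  [0..1]={X4}  "ab"  orig:{}
  [1..2]={X3,X6,X8}  "ba"  orig:{}
  [0..2]={A,S}  "aba"

Original NTs in T[0,2] deriving "aba": ["A", "S"]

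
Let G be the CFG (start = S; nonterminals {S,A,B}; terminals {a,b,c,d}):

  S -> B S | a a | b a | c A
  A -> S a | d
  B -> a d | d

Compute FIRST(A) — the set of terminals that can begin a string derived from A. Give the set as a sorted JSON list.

Compute FIRST by fixpoint:
[1]
  A via A→d: +{d}
  B via B→a d: +{a}
  B via B→d: +{d}
  S via S→B S: +{a,d}
  S via S→b a: +{b}
  S via S→c A: +{c}
  S: {a,b,c,d}  A: {d}  B: {a,d}
[2]
  A via A→S a: +{a,b,c}
  S: {a,b,c,d}  A: {a,b,c,d}  B: {a,d}
[3] done
  S: {a,b,c,d}  A: {a,b,c,d}  B: {a,d}

FIRST(A) = ["a", "b", "c", "d"]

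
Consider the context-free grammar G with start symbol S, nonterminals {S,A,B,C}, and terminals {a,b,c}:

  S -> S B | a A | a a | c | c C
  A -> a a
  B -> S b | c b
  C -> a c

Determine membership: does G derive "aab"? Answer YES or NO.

Convert to CNF:
  S -> S B | T0 A | T0 T0 | T2 C | c
  A -> T0 T0
  B -> S T1 | T2 T1
  C -> T0 T2
  T0 -> a
  T1 -> b
  T2 -> c

CYK fill:
  T[0,0] 'a' = {T0}  orig:{}
  T[1,1] 'a' = {T0}  orig:{}
  T[2,2] 'b' = {T1}  orig:{}
  T[0,1] 'aa' = {A,S}
  T[1,2] 'ab' = ∅
  T[0,2] 'aab' = {B}

S ∉ T[0,2] ⇒ NO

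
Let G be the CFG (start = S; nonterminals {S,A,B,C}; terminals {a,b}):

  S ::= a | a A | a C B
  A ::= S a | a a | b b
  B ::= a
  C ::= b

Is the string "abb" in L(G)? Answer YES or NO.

Convert to CNF:
  S -> T0 A | T0 X2 | a
  A -> S T0 | T0 T0 | T1 T1
  B -> a
  C -> b
  T0 -> a
  T1 -> b
  X2 -> C B

CYK table (by increasing span):
  T[0,0] 'a' = {B,S,T0}  orig:{B,S}
  T[1,1] 'b' = {C,T1}  orig:{C}
  T[2,2] 'b' = {C,T1}  orig:{C}
  T[0,1] 'ab' = ∅
  T[1,2] 'bb' = {A}
  T[0,2] 'abb' = {S}

S ∈ T[0,2] ⇒ YES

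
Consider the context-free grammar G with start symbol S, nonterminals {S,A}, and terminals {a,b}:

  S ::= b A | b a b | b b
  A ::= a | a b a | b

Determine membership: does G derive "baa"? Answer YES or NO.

Convert to CNF:
  S -> T1 A | T1 T1 | T1 X3
  A -> T0 X2 | a | b
  T0 -> a
  T1 -> b
  X2 -> T1 T0
  X3 -> T0 T1

Fill CYK table bottom-up:
  cell(0,0) b: {A,T1}  orig:{A}
  cell(1,1) a: {A,T0}  orig:{A}
  cell(2,2) a: {A,T0}  orig:{A}
  cell(0,1) ba: {S,X2}  orig:{S}
  cell(1,2) aa: ∅
  cell(0,2) baa: ∅

S ∉ T[0,2] ⇒ NO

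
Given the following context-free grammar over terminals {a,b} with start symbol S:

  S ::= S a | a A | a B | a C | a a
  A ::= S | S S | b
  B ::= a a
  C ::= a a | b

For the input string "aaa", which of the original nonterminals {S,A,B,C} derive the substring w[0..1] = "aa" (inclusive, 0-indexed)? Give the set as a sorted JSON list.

Convert to CNF:
  S -> S T0 | T0 A | T0 B | T0 C | T0 T0
  A -> S S | S T0 | T0 A | T0 B | T0 C | T0 T0 | b
  B -> T0 T0
  C -> T0 T0 | b
  T0 -> a

CYK table (by increasing span) — only the sub-triangle for w[0..1]:
  T[0,0] 'a' = {T0}  orig:{}
  T[1,1] 'a' = {T0}  orig:{}
  T[0,1] 'aa' = {A,B,C,S}

Original NTs in T[0,1] deriving "aa": ["A", "B", "C", "S"]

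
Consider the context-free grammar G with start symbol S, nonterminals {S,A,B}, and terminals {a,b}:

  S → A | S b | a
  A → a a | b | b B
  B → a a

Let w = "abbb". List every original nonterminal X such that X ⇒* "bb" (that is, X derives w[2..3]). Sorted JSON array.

CNF form of G:
  S -> S T1 | T0 T0 | T1 B | a | b
  A -> T0 T0 | T1 B | b
  B -> T0 T0
  T0 -> a
  T1 -> b

CYK fill (cells [i..j] with 2 ≤ i ≤ j ≤ 3 only):
  [2..2]={A,S,T1}  "b"  orig:{A,S}
  [3..3]={A,S,T1}  "b"  orig:{A,S}
  [2..3]={S}  "bb"

Original NTs in T[2,3] deriving "bb": ["S"]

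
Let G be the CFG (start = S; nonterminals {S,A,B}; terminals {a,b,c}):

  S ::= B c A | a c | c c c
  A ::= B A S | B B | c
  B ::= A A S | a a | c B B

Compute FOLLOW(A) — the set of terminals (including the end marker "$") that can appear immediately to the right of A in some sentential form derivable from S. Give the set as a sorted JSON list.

FIRST iteration:
pass 1:
  A via A→c: +{c}
  B via B→A A S: +{c}
  B via B→a a: +{a}
  S via S→B c A: +{a,c}
  S: {a,c}  A: {c}  B: {a,c}
pass 2:
  A via A→B A S: +{a}
  S: {a,c}  A: {a,c}  B: {a,c}
pass 3: done
  S: {a,c}  A: {a,c}  B: {a,c}

FOLLOW sets:
initialize: $ ∈ FOLLOW(S)
pass 1:
  A→B A S: FOLLOW(B) ⊇ FIRST(A) = {a,c}; new: +{a,c}
  A→B A S: FOLLOW(A) ⊇ FIRST(S) = {a,c}; new: +{a,c}
  A→B A S: FOLLOW(S) ⊇ FOLLOW(A) ⊇ {a,c}; new: +{a,c}
  S→B c A: FOLLOW(A) ⊇ FOLLOW(S) ⊇ {$,a,c}; new: +{$}
  FOLLOW[S]={$,a,c}  FOLLOW[A]={$,a,c}  FOLLOW[B]={a,c}
pass 2:
  A→B B: FOLLOW(B) ⊇ FOLLOW(A) ⊇ {$,a,c}; new: +{$}
  FOLLOW[S]={$,a,c}  FOLLOW[A]={$,a,c}  FOLLOW[B]={$,a,c}
pass 3: done
  FOLLOW[S]={$,a,c}  FOLLOW[A]={$,a,c}  FOLLOW[B]={$,a,c}

FOLLOW(A) = ["$", "a", "c"]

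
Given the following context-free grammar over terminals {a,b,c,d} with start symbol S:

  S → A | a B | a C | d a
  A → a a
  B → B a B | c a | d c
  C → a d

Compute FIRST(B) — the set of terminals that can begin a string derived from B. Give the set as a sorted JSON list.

FIRST iteration:
iter 1:
  A via A→a a: +{a}
  B via B→c a: +{c}
  B via B→d c: +{d}
  C via C→a d: +{a}
  S via S→A: +{a}
  S via S→d a: +{d}
  FIRST[S]={a,d}  FIRST[A]={a}  FIRST[B]={c,d}  FIRST[C]={a}
iter 2: (stable)
  FIRST[S]={a,d}  FIRST[A]={a}  FIRST[B]={c,d}  FIRST[C]={a}

FIRST(B) = ["c", "d"]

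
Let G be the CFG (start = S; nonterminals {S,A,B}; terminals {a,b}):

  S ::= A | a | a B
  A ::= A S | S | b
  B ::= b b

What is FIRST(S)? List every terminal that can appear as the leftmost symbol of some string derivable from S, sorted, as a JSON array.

FIRST sets, iterate to fixpoint:
iter 1:
  A via A→b: +{b}
  B via B→b b: +{b}
  S via S→A: +{b}
  S via S→a: +{a}
  FIRST(S)={a,b}  FIRST(A)={b}  FIRST(B)={b}
iter 2:
  A via A→S: +{a}
  FIRST(S)={a,b}  FIRST(A)={a,b}  FIRST(B)={b}
iter 3: (stable)
  FIRST(S)={a,b}  FIRST(A)={a,b}  FIRST(B)={b}

FIRST(S) = ["a", "b"]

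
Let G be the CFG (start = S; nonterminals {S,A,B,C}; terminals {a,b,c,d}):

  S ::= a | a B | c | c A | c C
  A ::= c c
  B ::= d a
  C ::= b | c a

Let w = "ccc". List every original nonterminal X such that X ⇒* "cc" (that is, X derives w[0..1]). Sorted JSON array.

CNF form of G:
  S -> T0 A | T0 C | T2 B | a | c
  A -> T0 T0
  B -> T1 T2
  C -> T0 T2 | b
  T0 -> c
  T1 -> d
  T2 -> a

Fill CYK table bottom-up (cells [i..j] with 0 ≤ i ≤ j ≤ 1 only):
  [0..0]={S,T0}  "c"  orig:{S}
  [1..1]={S,T0}  "c"  orig:{S}
  [0..1]={A}  "cc"

Original NTs in T[0,1] deriving "cc": ["A"]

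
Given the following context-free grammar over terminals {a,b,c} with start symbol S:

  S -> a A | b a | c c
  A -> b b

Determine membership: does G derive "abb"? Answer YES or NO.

CNF form of G:
  S -> T0 T1 | T1 A | T2 T2
  A -> T0 T0
  T0 -> b
  T1 -> a
  T2 -> c

Fill CYK table bottom-up:
  cell(0,0) a: {T1}  orig:{}
  cell(1,1) b: {T0}  orig:{}
  cell(2,2) b: {T0}  orig:{}
  cell(0,1) ab: ∅
  cell(1,2) bb: {A}
  cell(0,2) abb: {S}

S ∈ T[0,2] ⇒ YES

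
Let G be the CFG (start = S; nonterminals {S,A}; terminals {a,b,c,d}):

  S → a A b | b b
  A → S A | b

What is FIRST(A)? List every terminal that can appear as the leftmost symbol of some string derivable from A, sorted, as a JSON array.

FIRST iteration:
pass 1:
  A via A→b: +{b}
  S via S→a A b: +{a}
  S via S→b b: +{b}
  FIRST(S)={a,b}  FIRST(A)={b}
pass 2:
  A via A→S A: +{a}
  FIRST(S)={a,b}  FIRST(A)={a,b}
pass 3: — fixpoint
  FIRST(S)={a,b}  FIRST(A)={a,b}

FIRST(A) = ["a", "b"]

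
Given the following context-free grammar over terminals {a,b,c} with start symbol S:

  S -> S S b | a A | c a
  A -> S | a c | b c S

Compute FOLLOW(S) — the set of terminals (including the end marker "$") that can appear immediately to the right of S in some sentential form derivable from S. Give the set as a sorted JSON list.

FIRST iteration:
iter 1:
  A via A→a c: +{a}
  A via A→b c S: +{b}
  S via S→a A: +{a}
  S via S→c a: +{c}
  S: {a,c}  A: {a,b}
iter 2:
  A via A→S: +{c}
  S: {a,c}  A: {a,b,c}
iter 3: done
  S: {a,c}  A: {a,b,c}

Compute FOLLOW by fixpoint:
FOLLOW(S) := {$}
iter 1:
  S→S S b: FOLLOW(S) ⊇ FIRST(S) = {a,c}; new: +{a,c}
  S→S S b: FOLLOW(S) ⊇ FIRST(b) = {b}; new: +{b}
  S→a A: FOLLOW(A) ⊇ FOLLOW(S) ⊇ {$,a,b,c}; new: +{$,a,b,c}
  FOLLOW[S]={$,a,b,c}  FOLLOW[A]={$,a,b,c}
iter 2: (stable)
  FOLLOW[S]={$,a,b,c}  FOLLOW[A]={$,a,b,c}

FOLLOW(S) = ["$", "a", "b", "c"]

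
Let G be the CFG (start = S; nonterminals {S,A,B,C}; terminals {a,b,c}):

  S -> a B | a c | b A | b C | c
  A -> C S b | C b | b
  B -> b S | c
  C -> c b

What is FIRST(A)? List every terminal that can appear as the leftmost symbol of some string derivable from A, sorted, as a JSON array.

FIRST iteration:
pass 1:
  A via A→b: +{b}
  B via B→b S: +{b}
  B via B→c: +{c}
  C via C→c b: +{c}
  S via S→a B: +{a}
  S via S→b A: +{b}
  S via S→c: +{c}
  FIRST(S)={a,b,c}  FIRST(A)={b}  FIRST(B)={b,c}  FIRST(C)={c}
pass 2:
  A via A→C S b: +{c}
  FIRST(S)={a,b,c}  FIRST(A)={b,c}  FIRST(B)={b,c}  FIRST(C)={c}
pass 3: (no change)
  FIRST(S)={a,b,c}  FIRST(A)={b,c}  FIRST(B)={b,c}  FIRST(C)={c}

FIRST(A) = ["b", "c"]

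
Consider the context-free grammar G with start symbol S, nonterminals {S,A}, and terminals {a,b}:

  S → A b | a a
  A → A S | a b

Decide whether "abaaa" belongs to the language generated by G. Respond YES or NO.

CNF form of G:
  S -> A T1 | T0 T0
  A -> A S | T0 T1
  T0 -> a
  T1 -> b

CYK table (by increasing span):
  [0..0]={T0}  "a"  orig:{}
  [1..1]={T1}  "b"  orig:{}
  [2..2]={T0}  "a"  orig:{}
  [3..3]={T0}  "a"  orig:{}
  [4..4]={T0}  "a"  orig:{}
  [0..1]={A}  "ab"
  [1..2]=∅  "ba"
  [2..3]={S}  "aa"
  [3..4]={S}  "aa"
  [0..2]=∅  "aba"
  [1..3]=∅  "baa"
  [2..4]=∅  "aaa"
  [0..3]={A}  "abaa"
  [1..4]=∅  "baaa"
  [0..4]=∅  "abaaa"

S ∉ T[0,4] ⇒ NO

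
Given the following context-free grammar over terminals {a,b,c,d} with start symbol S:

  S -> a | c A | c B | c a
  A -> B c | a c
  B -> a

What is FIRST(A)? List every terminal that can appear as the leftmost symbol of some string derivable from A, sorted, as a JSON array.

FIRST iteration:
iter 1:
  A via A→a c: +{a}
  B via B→a: +{a}
  S via S→a: +{a}
  S via S→c A: +{c}
  S: {a,c}  A: {a}  B: {a}
iter 2: done
  S: {a,c}  A: {a}  B: {a}

FIRST(A) = ["a"]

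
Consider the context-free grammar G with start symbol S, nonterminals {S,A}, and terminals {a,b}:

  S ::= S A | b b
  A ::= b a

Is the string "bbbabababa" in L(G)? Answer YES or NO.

Convert to CNF:
  S -> S A | T0 T0
  A -> T0 T1
  T0 -> b
  T1 -> a

Fill CYK table bottom-up:
  [0..0]={T0}  "b"  orig:{}
  [1..1]={T0}  "b"  orig:{}
  [2..2]={T0}  "b"  orig:{}
  [3..3]={T1}  "a"  orig:{}
  [4..4]={T0}  "b"  orig:{}
  [5..5]={T1}  "a"  orig:{}
  [6..6]={T0}  "b"  orig:{}
  [7..7]={T1}  "a"  orig:{}
  [8..8]={T0}  "b"  orig:{}
  [9..9]={T1}  "a"  orig:{}
  [0..1]={S}  "bb"
  [1..2]={S}  "bb"
  [2..3]={A}  "ba"
  [3..4]=∅  "ab"
  [4..5]={A}  "ba"
  [5..6]=∅  "ab"
  [6..7]={A}  "ba"
  [7..8]=∅  "ab"
  [8..9]={A}  "ba"
  [0..2]=∅  "bbb"
  [1..3]=∅  "bba"
  [2..4]=∅  "bab"
  [3..5]=∅  "aba"
  [4..6]=∅  "bab"
  [5..7]=∅  "aba"
  [6..8]=∅  "bab"
  [7..9]=∅  "aba"
  [0..3]={S}  "bbba"
  [1..4]=∅  "bbab"
  [2..5]=∅  "baba"
  [3..6]=∅  "abab"
  [4..7]=∅  "baba"
  [5..8]=∅  "abab"
  [6..9]=∅  "baba"
  [0..4]=∅  "bbbab"
  [1..5]=∅  "bbaba"
  [2..6]=∅  "babab"
  [3..7]=∅  "ababa"
  [4..8]=∅  "babab"
  [5..9]=∅  "ababa"
  [0..5]={S}  "bbbaba"
  [1..6]=∅  "bbabab"
  [2..7]=∅  "bababa"
  [3..8]=∅  "ababab"
  [4..9]=∅  "bababa"
  [0..6]=∅  "bbbabab"
  [1..7]=∅  "bbababa"
  [2..8]=∅  "bababab"
  [3..9]=∅  "abababa"
  [0..7]={S}  "bbbababa"
  [1..8]=∅  "bbababab"
  [2..9]=∅  "babababa"
  [0..8]=∅  "bbbababab"
  [1..9]=∅  "bbabababa"
  [0..9]={S}  "bbbabababa"

S ∈ T[0,9] ⇒ YES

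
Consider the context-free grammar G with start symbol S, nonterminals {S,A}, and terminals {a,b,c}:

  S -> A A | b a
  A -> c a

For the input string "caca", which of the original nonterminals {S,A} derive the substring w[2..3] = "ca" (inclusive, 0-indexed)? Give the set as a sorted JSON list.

Convert to CNF:
  S -> A A | T2 T1
  A -> T0 T1
  T0 -> c
  T1 -> a
  T2 -> b

Fill CYK table bottom-up (cells [i..j] with 2 ≤ i ≤ j ≤ 3 only):
  T[2,2] 'c' = {T0}  orig:{}
  T[3,3] 'a' = {T1}  orig:{}
  T[2,3] 'ca' = {A}

Original NTs in T[2,3] deriving "ca": ["A"]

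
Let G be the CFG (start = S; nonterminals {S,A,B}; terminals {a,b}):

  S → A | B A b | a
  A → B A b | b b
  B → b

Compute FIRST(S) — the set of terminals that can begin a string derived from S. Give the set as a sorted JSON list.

FIRST iteration:
[1]
  A via A→b b: +{b}
  B via B→b: +{b}
  S via S→A: +{b}
  S via S→a: +{a}
  FIRST[S]={a,b}  FIRST[A]={b}  FIRST[B]={b}
[2] (no change)
  FIRST[S]={a,b}  FIRST[A]={b}  FIRST[B]={b}

FIRST(S) = ["a", "b"]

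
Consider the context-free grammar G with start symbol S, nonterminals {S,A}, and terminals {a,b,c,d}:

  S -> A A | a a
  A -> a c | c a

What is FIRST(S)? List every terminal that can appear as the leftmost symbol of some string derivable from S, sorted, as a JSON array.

Compute FIRST by fixpoint:
round 1:
  A via A→a c: +{a}
  A via A→c a: +{c}
  S via S→A A: +{a,c}
  S: {a,c}  A: {a,c}
round 2: (no change)
  S: {a,c}  A: {a,c}

FIRST(S) = ["a", "c"]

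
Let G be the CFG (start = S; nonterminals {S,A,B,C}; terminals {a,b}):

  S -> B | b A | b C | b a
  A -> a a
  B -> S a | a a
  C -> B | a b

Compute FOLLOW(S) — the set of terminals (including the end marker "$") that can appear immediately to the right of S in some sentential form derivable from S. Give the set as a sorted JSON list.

Compute FIRST by fixpoint:
pass 1:
  A via A→a a: +{a}
  B via B→a a: +{a}
  C via C→B: +{a}
  S via S→B: +{a}
  S via S→b A: +{b}
  FIRST[S]={a,b}  FIRST[A]={a}  FIRST[B]={a}  FIRST[C]={a}
pass 2:
  B via B→S a: +{b}
  C via C→B: +{b}
  FIRST[S]={a,b}  FIRST[A]={a}  FIRST[B]={a,b}  FIRST[C]={a,b}
pass 3: (stable)
  FIRST[S]={a,b}  FIRST[A]={a}  FIRST[B]={a,b}  FIRST[C]={a,b}

FOLLOW iteration:
FOLLOW(S) := {$}
[1]
  B→S a: FOLLOW(S) ⊇ FIRST(a) = {a}; new: +{a}
  S→B: FOLLOW(B) ⊇ FOLLOW(S) ⊇ {$,a}; new: +{$,a}
  S→b A: FOLLOW(A) ⊇ FOLLOW(S) ⊇ {$,a}; new: +{$,a}
  S→b C: FOLLOW(C) ⊇ FOLLOW(S) ⊇ {$,a}; new: +{$,a}
  S: {$,a}  A: {$,a}  B: {$,a}  C: {$,a}
[2] (no change)
  S: {$,a}  A: {$,a}  B: {$,a}  C: {$,a}

FOLLOW(S) = ["$", "a"]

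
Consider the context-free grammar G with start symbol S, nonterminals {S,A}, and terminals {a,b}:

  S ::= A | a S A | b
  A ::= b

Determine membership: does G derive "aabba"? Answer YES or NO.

CNF form of G:
  S -> T0 X1 | b
  A -> b
  T0 -> a
  X1 -> S A

CYK table (by increasing span):
  [0..0]={T0}  "a"  orig:{}
  [1..1]={T0}  "a"  orig:{}
  [2..2]={A,S}  "b"
  [3..3]={A,S}  "b"
  [4..4]={T0}  "a"  orig:{}
  [0..1]=∅  "aa"
  [1..2]=∅  "ab"
  [2..3]={X1}  "bb"  orig:{}
  [3..4]=∅  "ba"
  [0..2]=∅  "aab"
  [1..3]={S}  "abb"
  [2..4]=∅  "bba"
  [0..3]=∅  "aabb"
  [1..4]=∅  "abba"
  [0..4]=∅  "aabba"

S ∉ T[0,4] ⇒ NO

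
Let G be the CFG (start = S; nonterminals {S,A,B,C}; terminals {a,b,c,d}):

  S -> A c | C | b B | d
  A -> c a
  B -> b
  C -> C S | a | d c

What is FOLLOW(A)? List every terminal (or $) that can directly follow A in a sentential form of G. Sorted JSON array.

FIRST iteration:
pass 1:
  A via A→c a: +{c}
  B via B→b: +{b}
  C via C→a: +{a}
  C via C→d c: +{d}
  S via S→A c: +{c}
  S via S→C: +{a,d}
  S via S→b B: +{b}
  S: {a,b,c,d}  A: {c}  B: {b}  C: {a,d}
pass 2: — fixpoint
  S: {a,b,c,d}  A: {c}  B: {b}  C: {a,d}

Compute FOLLOW by fixpoint:
FOLLOW(S) := {$}
[1]
  C→C S: FOLLOW(C) ⊇ FIRST(S) = {a,b,c,d}; new: +{a,b,c,d}
  C→C S: FOLLOW(S) ⊇ FOLLOW(C) ⊇ {a,b,c,d}; new: +{a,b,c,d}
  S→A c: FOLLOW(A) ⊇ FIRST(c) = {c}; new: +{c}
  S→C: FOLLOW(C) ⊇ FOLLOW(S) ⊇ {$,a,b,c,d}; new: +{$}
  S→b B: FOLLOW(B) ⊇ FOLLOW(S) ⊇ {$,a,b,c,d}; new: +{$,a,b,c,d}
  FOLLOW(S)={$,a,b,c,d}  FOLLOW(A)={c}  FOLLOW(B)={$,a,b,c,d}  FOLLOW(C)={$,a,b,c,d}
[2] — fixpoint
  FOLLOW(S)={$,a,b,c,d}  FOLLOW(A)={c}  FOLLOW(B)={$,a,b,c,d}  FOLLOW(C)={$,a,b,c,d}

FOLLOW(A) = ["c"]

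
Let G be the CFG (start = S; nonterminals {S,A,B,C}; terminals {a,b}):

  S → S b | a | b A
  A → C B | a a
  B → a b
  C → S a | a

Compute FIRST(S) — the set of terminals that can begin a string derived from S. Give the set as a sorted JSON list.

Compute FIRST by fixpoint:
pass 1:
  A via A→a a: +{a}
  B via B→a b: +{a}
  C via C→a: +{a}
  S via S→a: +{a}
  S via S→b A: +{b}
  FIRST[S]={a,b}  FIRST[A]={a}  FIRST[B]={a}  FIRST[C]={a}
pass 2:
  C via C→S a: +{b}
  FIRST[S]={a,b}  FIRST[A]={a}  FIRST[B]={a}  FIRST[C]={a,b}
pass 3:
  A via A→C B: +{b}
  FIRST[S]={a,b}  FIRST[A]={a,b}  FIRST[B]={a}  FIRST[C]={a,b}
pass 4: (no change)
  FIRST[S]={a,b}  FIRST[A]={a,b}  FIRST[B]={a}  FIRST[C]={a,b}

FIRST(S) = ["a", "b"]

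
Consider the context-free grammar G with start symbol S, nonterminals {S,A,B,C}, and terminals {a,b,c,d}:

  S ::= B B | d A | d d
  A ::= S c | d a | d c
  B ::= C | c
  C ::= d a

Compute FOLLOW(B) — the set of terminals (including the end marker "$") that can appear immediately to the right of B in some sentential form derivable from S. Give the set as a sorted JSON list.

FIRST sets, iterate to fixpoint:
pass 1:
  A via A→d a: +{d}
  B via B→c: +{c}
  C via C→d a: +{d}
  S via S→B B: +{c}
  S via S→d A: +{d}
  FIRST(S)={c,d}  FIRST(A)={d}  FIRST(B)={c}  FIRST(C)={d}
pass 2:
  A via A→S c: +{c}
  B via B→C: +{d}
  FIRST(S)={c,d}  FIRST(A)={c,d}  FIRST(B)={c,d}  FIRST(C)={d}
pass 3: — fixpoint
  FIRST(S)={c,d}  FIRST(A)={c,d}  FIRST(B)={c,d}  FIRST(C)={d}

FOLLOW iteration:
initialize: $ ∈ FOLLOW(S)
[1]
  A→S c: FOLLOW(S) ⊇ FIRST(c) = {c}; new: +{c}
  S→B B: FOLLOW(B) ⊇ FIRST(B) = {c,d}; new: +{c,d}
  S→B B: FOLLOW(B) ⊇ FOLLOW(S) ⊇ {$,c}; new: +{$}
  S→d A: FOLLOW(A) ⊇ FOLLOW(S) ⊇ {$,c}; new: +{$,c}
  S: {$,c}  A: {$,c}  B: {$,c,d}  C: {}
[2]
  B→C: FOLLOW(C) ⊇ FOLLOW(B) ⊇ {$,c,d}; new: +{$,c,d}
  S: {$,c}  A: {$,c}  B: {$,c,d}  C: {$,c,d}
[3] done
  S: {$,c}  A: {$,c}  B: {$,c,d}  C: {$,c,d}

FOLLOW(B) = ["$", "c", "d"]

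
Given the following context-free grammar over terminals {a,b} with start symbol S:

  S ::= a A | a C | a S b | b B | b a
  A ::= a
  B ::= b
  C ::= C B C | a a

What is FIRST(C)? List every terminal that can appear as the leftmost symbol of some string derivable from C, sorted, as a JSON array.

FIRST sets, iterate to fixpoint:
iter 1:
  A via A→a: +{a}
  B via B→b: +{b}
  C via C→a a: +{a}
  S via S→a A: +{a}
  S via S→b B: +{b}
  FIRST[S]={a,b}  FIRST[A]={a}  FIRST[B]={b}  FIRST[C]={a}
iter 2: (no change)
  FIRST[S]={a,b}  FIRST[A]={a}  FIRST[B]={b}  FIRST[C]={a}

FIRST(C) = ["a"]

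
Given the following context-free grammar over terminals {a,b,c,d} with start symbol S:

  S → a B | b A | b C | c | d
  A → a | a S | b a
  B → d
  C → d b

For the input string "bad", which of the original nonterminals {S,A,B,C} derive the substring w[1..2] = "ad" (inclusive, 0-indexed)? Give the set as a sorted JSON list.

Convert to CNF:
  S -> T0 B | T1 A | T1 C | c | d
  A -> T0 S | T1 T0 | a
  B -> d
  C -> T2 T1
  T0 -> a
  T1 -> b
  T2 -> d

CYK fill, restricted to cells inside w[1..2]:
  [1..1]={A,T0}  "a"  orig:{A}
  [2..2]={B,S,T2}  "d"  orig:{B,S}
  [1..2]={A,S}  "ad"

Original NTs in T[1,2] deriving "ad": ["A", "S"]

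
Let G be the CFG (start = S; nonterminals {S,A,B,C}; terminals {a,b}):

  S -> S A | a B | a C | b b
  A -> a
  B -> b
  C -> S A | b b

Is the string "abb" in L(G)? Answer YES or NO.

CNF form of G:
  S -> S A | T0 T0 | T1 B | T1 C
  A -> a
  B -> b
  C -> S A | T0 T0
  T0 -> b
  T1 -> a

CYK table (by increasing span):
  [0..0]={A,T1}  "a"  orig:{A}
  [1..1]={B,T0}  "b"  orig:{B}
  [2..2]={B,T0}  "b"  orig:{B}
  [0..1]={S}  "ab"
  [1..2]={C,S}  "bb"
  [0..2]={S}  "abb"

S ∈ T[0,2] ⇒ YES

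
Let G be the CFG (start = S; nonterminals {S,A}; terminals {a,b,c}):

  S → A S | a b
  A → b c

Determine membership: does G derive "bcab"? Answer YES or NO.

Convert to CNF:
  S -> A S | T2 T0
  A -> T0 T1
  T0 -> b
  T1 -> c
  T2 -> a

CYK fill:
  [0..0]={T0}  "b"  orig:{}
  [1..1]={T1}  "c"  orig:{}
  [2..2]={T2}  "a"  orig:{}
  [3..3]={T0}  "b"  orig:{}
  [0..1]={A}  "bc"
  [1..2]=∅  "ca"
  [2..3]={S}  "ab"
  [0..2]=∅  "bca"
  [1..3]=∅  "cab"
  [0..3]={S}  "bcab"

S ∈ T[0,3] ⇒ YES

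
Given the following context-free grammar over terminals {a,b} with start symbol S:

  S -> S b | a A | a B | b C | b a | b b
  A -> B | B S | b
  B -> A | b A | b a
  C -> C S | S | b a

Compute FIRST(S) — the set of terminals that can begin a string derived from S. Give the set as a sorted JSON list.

Compute FIRST by fixpoint:
iter 1:
  A via A→b: +{b}
  B via B→A: +{b}
  C via C→b a: +{b}
  S via S→a A: +{a}
  S via S→b C: +{b}
  FIRST[S]={a,b}  FIRST[A]={b}  FIRST[B]={b}  FIRST[C]={b}
iter 2:
  C via C→S: +{a}
  FIRST[S]={a,b}  FIRST[A]={b}  FIRST[B]={b}  FIRST[C]={a,b}
iter 3: (stable)
  FIRST[S]={a,b}  FIRST[A]={b}  FIRST[B]={b}  FIRST[C]={a,b}

FIRST(S) = ["a", "b"]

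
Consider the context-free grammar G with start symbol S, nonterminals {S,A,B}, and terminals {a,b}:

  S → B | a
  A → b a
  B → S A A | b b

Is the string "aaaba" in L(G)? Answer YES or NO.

Convert to CNF:
  S -> S X3 | T0 T0 | a
  A -> T0 T1
  B -> S X2 | T0 T0
  T0 -> b
  T1 -> a
  X2 -> A A
  X3 -> A A

CYK table (by increasing span):
  T[0,0] 'a' = {S,T1}  orig:{S}
  T[1,1] 'a' = {S,T1}  orig:{S}
  T[2,2] 'a' = {S,T1}  orig:{S}
  T[3,3] 'b' = {T0}  orig:{}
  T[4,4] 'a' = {S,T1}  orig:{S}
  T[0,1] 'aa' = ∅
  T[1,2] 'aa' = ∅
  T[2,3] 'ab' = ∅
  T[3,4] 'ba' = {A}
  T[0,2] 'aaa' = ∅
  T[1,3] 'aab' = ∅
  T[2,4] 'aba' = ∅
  T[0,3] 'aaab' = ∅
  T[1,4] 'aaba' = ∅
  T[0,4] 'aaaba' = ∅

S ∉ T[0,4] ⇒ NO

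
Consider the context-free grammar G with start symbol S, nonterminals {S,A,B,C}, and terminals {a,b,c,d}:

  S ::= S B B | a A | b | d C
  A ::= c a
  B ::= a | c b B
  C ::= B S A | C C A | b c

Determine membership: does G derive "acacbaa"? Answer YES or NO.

Convert to CNF:
  S -> S X7 | T1 A | T3 C | b
  A -> T0 T1
  B -> T0 X4 | a
  C -> B X5 | C X6 | T2 T0
  T0 -> c
  T1 -> a
  T2 -> b
  T3 -> d
  X4 -> T2 B
  X5 -> S A
  X6 -> C A
  X7 -> B B

CYK table (by increasing span):
  T[0,0] 'a' = {B,T1}  orig:{B}
  T[1,1] 'c' = {T0}  orig:{}
  T[2,2] 'a' = {B,T1}  orig:{B}
  T[3,3] 'c' = {T0}  orig:{}
  T[4,4] 'b' = {S,T2}  orig:{S}
  T[5,5] 'a' = {B,T1}  orig:{B}
  T[6,6] 'a' = {B,T1}  orig:{B}
  T[0,1] 'ac' = ∅
  T[1,2] 'ca' = {A}
  T[2,3] 'ac' = ∅
  T[3,4] 'cb' = ∅
  T[4,5] 'ba' = {X4}  orig:{}
  T[5,6] 'aa' = {X7}  orig:{}
  T[0,2] 'aca' = {S}
  T[1,3] 'cac' = ∅
  T[2,4] 'acb' = ∅
  T[3,5] 'cba' = {B}
  T[4,6] 'baa' = {S}
  T[0,3] 'acac' = ∅
  T[1,4] 'cacb' = ∅
  T[2,5] 'acba' = {X7}  orig:{}
  T[3,6] 'cbaa' = {X7}  orig:{}
  T[0,4] 'acacb' = ∅
  T[1,5] 'cacba' = ∅
  T[2,6] 'acbaa' = ∅
  T[0,5] 'acacba' = ∅
  T[1,6] 'cacbaa' = ∅
  T[0,6] 'acacbaa' = {S}

S ∈ T[0,6] ⇒ YES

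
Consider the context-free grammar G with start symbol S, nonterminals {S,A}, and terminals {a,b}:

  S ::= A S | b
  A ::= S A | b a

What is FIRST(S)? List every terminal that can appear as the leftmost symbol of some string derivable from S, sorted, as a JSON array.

Compute FIRST by fixpoint:
pass 1:
  A via A→b a: +{b}
  S via S→A S: +{b}
  S: {b}  A: {b}
pass 2: — fixpoint
  S: {b}  A: {b}

FIRST(S) = ["b"]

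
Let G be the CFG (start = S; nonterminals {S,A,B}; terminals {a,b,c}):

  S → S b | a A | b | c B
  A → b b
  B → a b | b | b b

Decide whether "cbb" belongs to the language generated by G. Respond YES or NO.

CNF form of G:
  S -> S T0 | T1 A | T2 B | b
  A -> T0 T0
  B -> T0 T0 | T1 T0 | b
  T0 -> b
  T1 -> a
  T2 -> c

CYK table (by increasing span):
  T[0,0] 'c' = {T2}  orig:{}
  T[1,1] 'b' = {B,S,T0}  orig:{B,S}
  T[2,2] 'b' = {B,S,T0}  orig:{B,S}
  T[0,1] 'cb' = {S}
  T[1,2] 'bb' = {A,B,S}
  T[0,2] 'cbb' = {S}

S ∈ T[0,2] ⇒ YES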